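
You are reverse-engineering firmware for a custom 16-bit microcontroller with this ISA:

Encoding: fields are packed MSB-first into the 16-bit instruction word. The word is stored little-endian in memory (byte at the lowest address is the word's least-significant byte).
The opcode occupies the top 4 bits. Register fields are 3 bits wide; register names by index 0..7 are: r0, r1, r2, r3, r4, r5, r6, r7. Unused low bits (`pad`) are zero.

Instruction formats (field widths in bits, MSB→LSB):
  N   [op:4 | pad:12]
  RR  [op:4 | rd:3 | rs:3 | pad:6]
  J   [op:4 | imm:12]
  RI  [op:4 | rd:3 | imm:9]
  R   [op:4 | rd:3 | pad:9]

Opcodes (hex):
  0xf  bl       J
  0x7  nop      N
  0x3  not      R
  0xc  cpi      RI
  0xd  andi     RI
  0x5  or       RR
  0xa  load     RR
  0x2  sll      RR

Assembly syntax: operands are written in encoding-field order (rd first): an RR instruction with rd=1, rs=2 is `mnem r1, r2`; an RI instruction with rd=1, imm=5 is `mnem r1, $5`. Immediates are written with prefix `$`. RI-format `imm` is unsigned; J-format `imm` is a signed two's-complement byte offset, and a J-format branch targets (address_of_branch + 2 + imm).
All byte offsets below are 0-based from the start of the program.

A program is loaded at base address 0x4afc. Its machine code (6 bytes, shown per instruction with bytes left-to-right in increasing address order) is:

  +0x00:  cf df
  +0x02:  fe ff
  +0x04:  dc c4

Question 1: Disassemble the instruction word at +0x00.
andi r7, $463

[00] cf df → 0xdfcf
  op=0xdfcf>>12=0xd ⇒ andi (RI)
  rd: (w>>9)&0x7=0x7 → r7
  imm: (w>>0)&0x1ff=0x1cf → $463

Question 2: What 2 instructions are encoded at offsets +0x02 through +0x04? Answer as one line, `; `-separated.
@+02  little-endian(fe ff) = 0xfffe
  opcode bits[15:12]=0xf: bl/J
  imm: (w>>0)&0xfff=0xffe (s12→-2) → $-2
@+04  little-endian(dc c4) = 0xc4dc
  opcode bits[15:12]=0xc: cpi/RI
  rd: (w>>9)&0x7=0x2 → r2
  imm: (w>>0)&0x1ff=0xdc → $220

bl $-2; cpi r2, $220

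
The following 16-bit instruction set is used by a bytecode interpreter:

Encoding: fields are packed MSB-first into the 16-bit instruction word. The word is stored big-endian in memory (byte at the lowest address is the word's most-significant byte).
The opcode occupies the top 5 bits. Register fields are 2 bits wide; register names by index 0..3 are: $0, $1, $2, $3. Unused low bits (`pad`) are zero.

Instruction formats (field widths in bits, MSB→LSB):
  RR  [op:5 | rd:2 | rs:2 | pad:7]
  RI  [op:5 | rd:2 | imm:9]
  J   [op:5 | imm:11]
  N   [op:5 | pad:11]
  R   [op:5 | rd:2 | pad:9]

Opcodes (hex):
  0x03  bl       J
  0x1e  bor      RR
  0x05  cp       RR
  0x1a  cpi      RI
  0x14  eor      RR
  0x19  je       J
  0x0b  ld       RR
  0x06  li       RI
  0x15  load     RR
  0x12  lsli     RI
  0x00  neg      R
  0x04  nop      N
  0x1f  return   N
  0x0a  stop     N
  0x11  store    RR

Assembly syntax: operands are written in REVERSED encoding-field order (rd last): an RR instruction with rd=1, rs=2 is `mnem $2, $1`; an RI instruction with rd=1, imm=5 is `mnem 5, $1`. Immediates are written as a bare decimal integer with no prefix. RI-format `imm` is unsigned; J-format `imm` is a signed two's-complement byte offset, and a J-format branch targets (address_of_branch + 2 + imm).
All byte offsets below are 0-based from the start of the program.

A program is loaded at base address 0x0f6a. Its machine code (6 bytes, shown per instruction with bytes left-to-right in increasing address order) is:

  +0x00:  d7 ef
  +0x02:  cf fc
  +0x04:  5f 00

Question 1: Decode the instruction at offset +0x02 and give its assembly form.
+0x02: cf fc ⇒ word 0xcffc (big)
  op=0xcffc>>11=0x19 ⇒ je (J)
  imm: (w>>0)&0x7ff=0x7fc (s11→-4) → -4

je -4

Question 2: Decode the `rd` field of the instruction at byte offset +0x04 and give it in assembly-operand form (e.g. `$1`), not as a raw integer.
$3

[04] 5f 00 → 0x5f00
  op=0x5f00>>11=0xb ⇒ ld (RR)
  [10:9] rd=3 = $3
  [8:7] rs=2 = $2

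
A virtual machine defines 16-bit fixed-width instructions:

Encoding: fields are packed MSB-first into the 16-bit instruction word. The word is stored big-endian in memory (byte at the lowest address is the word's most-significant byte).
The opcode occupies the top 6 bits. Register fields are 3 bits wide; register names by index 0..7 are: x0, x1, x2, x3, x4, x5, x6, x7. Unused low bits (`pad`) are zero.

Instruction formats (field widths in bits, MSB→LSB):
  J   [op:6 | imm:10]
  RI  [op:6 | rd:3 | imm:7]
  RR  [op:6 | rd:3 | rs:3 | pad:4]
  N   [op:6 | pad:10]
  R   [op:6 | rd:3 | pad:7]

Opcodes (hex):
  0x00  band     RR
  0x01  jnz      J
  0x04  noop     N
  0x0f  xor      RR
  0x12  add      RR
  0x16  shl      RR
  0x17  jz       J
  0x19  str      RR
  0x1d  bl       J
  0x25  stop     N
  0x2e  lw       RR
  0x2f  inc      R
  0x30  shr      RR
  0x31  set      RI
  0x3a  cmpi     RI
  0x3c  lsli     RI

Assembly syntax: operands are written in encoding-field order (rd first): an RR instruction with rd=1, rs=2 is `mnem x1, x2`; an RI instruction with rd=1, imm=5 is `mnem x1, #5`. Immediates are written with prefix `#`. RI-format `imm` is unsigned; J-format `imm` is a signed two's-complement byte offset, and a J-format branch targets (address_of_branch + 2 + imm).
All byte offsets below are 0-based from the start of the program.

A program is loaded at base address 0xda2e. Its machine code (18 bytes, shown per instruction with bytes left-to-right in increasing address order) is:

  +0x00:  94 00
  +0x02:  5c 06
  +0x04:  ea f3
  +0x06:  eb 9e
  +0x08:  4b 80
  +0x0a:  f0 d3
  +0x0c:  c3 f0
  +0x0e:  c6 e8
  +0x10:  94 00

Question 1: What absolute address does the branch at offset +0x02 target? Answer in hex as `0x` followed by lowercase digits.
+0x02: 5c 06 ⇒ word 0x5c06 (big)
  opcode bits[15:10]=0x17: jz/J
  [9:0] imm=6 = #6
  target = base 0xda2e + off 0x02 + 2 + imm 6 = 0xda38

0xda38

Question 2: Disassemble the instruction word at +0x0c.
shr x7, x7

off 0x0c: read c3 f0 as big → 0xc3f0
  op=0xc3f0>>10=0x30 ⇒ shr (RR)
  rd@[9:7]=0x7 ⇒ x7
  rs@[6:4]=0x7 ⇒ x7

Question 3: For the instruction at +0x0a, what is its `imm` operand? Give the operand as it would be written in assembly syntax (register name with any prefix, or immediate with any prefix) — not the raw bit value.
@+0a  big-endian(f0 d3) = 0xf0d3
  op=0xf0d3>>10=0x3c ⇒ lsli (RI)
  rd: (w>>7)&0x7=0x1 → x1
  imm: (w>>0)&0x7f=0x53 → #83

#83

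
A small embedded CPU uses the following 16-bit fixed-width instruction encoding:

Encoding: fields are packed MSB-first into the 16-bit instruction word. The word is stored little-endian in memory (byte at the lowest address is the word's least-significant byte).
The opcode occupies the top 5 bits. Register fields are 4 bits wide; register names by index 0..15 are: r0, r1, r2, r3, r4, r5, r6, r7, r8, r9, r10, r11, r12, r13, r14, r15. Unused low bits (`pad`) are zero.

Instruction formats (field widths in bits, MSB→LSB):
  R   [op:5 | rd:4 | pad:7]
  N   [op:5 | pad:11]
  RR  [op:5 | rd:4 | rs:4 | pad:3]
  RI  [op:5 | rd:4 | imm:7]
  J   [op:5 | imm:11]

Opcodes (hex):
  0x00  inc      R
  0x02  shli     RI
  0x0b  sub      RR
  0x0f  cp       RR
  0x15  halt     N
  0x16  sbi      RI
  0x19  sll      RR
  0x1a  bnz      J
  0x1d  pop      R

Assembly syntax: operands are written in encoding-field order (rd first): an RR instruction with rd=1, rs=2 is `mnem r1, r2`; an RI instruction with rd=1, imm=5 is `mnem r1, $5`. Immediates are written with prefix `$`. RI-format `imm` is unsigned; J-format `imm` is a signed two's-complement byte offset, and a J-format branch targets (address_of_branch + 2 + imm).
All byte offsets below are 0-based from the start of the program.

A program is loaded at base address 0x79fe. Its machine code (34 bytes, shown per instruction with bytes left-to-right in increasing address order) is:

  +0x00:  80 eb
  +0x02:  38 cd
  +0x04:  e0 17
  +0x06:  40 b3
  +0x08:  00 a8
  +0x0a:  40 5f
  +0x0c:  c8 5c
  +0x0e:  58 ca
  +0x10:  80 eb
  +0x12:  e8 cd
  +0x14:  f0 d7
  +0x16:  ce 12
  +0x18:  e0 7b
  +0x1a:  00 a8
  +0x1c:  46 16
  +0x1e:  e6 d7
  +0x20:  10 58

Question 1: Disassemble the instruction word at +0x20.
sub r0, r2

[20] 10 58 → 0x5810
  opcode bits[15:11]=0xb: sub/RR
  rd@[10:7]=0x0 ⇒ r0
  rs@[6:3]=0x2 ⇒ r2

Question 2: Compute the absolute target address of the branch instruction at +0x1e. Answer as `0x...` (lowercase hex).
0x7a04

@+1e  little-endian(e6 d7) = 0xd7e6
  opcode bits[15:11]=0x1a: bnz/J
  imm@[10:0]=0x7e6 (s11→-26) ⇒ $-26
  target = base 0x79fe + off 0x1e + 2 + imm -26 = 0x7a04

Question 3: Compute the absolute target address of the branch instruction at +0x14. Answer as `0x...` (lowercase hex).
+0x14: f0 d7 ⇒ word 0xd7f0 (little)
  opcode bits[15:11]=0x1a: bnz/J
  imm: (w>>0)&0x7ff=0x7f0 (s11→-16) → $-16
  target = base 0x79fe + off 0x14 + 2 + imm -16 = 0x7a04

0x7a04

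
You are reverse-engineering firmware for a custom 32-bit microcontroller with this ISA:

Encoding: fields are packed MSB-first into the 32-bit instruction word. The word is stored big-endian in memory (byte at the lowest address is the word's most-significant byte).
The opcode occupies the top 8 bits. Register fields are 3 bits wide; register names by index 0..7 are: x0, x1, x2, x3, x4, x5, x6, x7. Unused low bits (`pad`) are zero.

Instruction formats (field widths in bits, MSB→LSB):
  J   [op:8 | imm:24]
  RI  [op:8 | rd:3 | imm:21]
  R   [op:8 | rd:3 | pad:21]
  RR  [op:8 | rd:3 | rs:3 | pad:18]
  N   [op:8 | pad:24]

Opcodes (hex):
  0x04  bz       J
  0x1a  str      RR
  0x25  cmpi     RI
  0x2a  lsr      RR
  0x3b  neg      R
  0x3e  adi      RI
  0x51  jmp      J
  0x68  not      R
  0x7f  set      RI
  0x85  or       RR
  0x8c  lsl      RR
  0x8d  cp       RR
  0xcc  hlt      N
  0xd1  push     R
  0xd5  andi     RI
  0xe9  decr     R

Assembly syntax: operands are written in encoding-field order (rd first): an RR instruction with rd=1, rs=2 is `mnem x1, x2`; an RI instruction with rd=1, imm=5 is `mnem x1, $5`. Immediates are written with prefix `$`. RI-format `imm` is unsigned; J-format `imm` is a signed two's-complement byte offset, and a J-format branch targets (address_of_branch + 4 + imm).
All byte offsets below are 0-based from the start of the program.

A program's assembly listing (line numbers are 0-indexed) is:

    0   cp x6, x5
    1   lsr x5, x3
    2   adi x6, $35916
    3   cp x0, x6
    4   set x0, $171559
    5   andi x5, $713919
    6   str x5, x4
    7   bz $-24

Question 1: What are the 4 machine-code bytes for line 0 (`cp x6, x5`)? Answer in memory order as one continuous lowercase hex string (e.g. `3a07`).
line 0 (cp): pack op=0x8d:8|rd=6:3|rs=5:3|pad=0:18 = 0x8dd40000; big→ 8d d4 00 00

8dd40000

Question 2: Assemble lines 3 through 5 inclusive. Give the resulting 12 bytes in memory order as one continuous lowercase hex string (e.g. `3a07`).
8d1800007f029e27d5aae4bf

3. cp fields op=0x8d:8|rd=0:3|rs=6:3|pad=0:18 → word 8d180000h → 8d 18 00 00
4. set fields op=0x7f:8|rd=0:3|imm=171559:21 → word 7f029e27h → 7f 02 9e 27
5. andi fields op=0xd5:8|rd=5:3|imm=713919:21 → word d5aae4bfh → d5 aa e4 bf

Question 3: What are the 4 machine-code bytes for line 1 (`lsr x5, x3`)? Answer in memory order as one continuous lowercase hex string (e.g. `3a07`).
2aac0000

line 1 (lsr): pack op=0x2a:8|rd=5:3|rs=3:3|pad=0:18 = 0x2aac0000; big→ 2a ac 00 00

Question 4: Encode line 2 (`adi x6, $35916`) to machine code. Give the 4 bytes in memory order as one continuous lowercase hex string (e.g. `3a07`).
line 2 (adi): pack op=0x3e:8|rd=6:3|imm=35916:21 = 0x3ec08c4c; big→ 3e c0 8c 4c

3ec08c4c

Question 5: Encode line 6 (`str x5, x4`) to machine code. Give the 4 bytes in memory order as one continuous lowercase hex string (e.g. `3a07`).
line 6 (str): pack op=0x1a:8|rd=5:3|rs=4:3|pad=0:18 = 0x1ab00000; big→ 1a b0 00 00

1ab00000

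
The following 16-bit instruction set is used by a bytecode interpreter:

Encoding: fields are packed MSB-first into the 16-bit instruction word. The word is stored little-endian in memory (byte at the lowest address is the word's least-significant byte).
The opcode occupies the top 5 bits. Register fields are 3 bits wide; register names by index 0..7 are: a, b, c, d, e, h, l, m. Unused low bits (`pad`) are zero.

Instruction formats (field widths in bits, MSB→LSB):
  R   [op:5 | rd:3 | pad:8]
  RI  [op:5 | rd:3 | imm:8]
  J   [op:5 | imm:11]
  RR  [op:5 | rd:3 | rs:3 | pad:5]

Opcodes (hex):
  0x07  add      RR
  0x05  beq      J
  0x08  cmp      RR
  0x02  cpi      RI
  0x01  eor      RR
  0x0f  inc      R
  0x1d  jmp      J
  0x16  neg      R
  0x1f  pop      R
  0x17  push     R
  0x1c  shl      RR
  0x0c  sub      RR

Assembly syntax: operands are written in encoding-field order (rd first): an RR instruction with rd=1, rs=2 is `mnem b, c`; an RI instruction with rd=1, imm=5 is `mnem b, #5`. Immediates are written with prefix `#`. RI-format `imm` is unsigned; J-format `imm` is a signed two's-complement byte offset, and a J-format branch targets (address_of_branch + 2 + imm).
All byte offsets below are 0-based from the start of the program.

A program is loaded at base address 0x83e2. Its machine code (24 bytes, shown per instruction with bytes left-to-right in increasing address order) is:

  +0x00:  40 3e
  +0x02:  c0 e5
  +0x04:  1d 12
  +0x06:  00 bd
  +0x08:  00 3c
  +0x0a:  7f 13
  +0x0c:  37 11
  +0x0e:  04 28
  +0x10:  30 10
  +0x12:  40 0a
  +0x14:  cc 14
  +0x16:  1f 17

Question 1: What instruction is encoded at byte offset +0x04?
cpi c, #29

[04] 1d 12 → 0x121d
  opcode bits[15:11]=0x2: cpi/RI
  rd: (w>>8)&0x7=0x2 → c
  imm: (w>>0)&0xff=0x1d → #29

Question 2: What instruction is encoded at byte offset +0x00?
[00] 40 3e → 0x3e40
  opcode bits[15:11]=0x7: add/RR
  rd@[10:8]=0x6 ⇒ l
  rs@[7:5]=0x2 ⇒ c

add l, c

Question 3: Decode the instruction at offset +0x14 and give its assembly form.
@+14  little-endian(cc 14) = 0x14cc
  opcode bits[15:11]=0x2: cpi/RI
  rd@[10:8]=0x4 ⇒ e
  imm@[7:0]=0xcc ⇒ #204

cpi e, #204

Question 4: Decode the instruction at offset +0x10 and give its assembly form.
cpi a, #48

[10] 30 10 → 0x1030
  opcode bits[15:11]=0x2: cpi/RI
  rd: (w>>8)&0x7=0x0 → a
  imm: (w>>0)&0xff=0x30 → #48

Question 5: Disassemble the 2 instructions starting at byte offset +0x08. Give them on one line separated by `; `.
add e, a; cpi d, #127

@+08  little-endian(00 3c) = 0x3c00
  opcode bits[15:11]=0x7: add/RR
  [10:8] rd=4 = e
  [7:5] rs=0 = a
@+0a  little-endian(7f 13) = 0x137f
  opcode bits[15:11]=0x2: cpi/RI
  [10:8] rd=3 = d
  [7:0] imm=127 = #127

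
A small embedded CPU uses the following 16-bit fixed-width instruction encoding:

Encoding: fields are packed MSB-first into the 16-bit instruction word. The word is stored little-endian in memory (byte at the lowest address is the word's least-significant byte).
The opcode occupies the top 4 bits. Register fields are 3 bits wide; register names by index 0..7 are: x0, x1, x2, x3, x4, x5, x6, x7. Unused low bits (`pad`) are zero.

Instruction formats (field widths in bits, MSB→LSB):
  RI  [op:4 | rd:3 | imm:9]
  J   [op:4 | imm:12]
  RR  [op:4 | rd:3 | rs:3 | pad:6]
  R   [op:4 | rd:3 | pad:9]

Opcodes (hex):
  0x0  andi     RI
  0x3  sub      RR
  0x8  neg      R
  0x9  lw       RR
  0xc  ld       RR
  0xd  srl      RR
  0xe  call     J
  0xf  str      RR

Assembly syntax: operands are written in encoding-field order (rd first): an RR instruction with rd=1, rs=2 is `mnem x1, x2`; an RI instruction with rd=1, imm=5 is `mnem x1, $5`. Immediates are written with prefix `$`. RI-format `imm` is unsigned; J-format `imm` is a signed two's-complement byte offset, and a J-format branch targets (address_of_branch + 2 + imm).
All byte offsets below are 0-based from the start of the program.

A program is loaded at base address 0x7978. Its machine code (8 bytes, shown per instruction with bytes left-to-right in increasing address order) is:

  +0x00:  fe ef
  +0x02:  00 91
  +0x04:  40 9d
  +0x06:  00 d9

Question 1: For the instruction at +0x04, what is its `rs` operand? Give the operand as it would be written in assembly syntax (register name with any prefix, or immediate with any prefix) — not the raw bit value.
[04] 40 9d → 0x9d40
  op=0x9d40>>12=0x9 ⇒ lw (RR)
  rd: (w>>9)&0x7=0x6 → x6
  rs: (w>>6)&0x7=0x5 → x5

x5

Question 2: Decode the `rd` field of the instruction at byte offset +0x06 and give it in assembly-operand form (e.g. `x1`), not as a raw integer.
[06] 00 d9 → 0xd900
  opcode bits[15:12]=0xd: srl/RR
  [11:9] rd=4 = x4
  [8:6] rs=4 = x4

x4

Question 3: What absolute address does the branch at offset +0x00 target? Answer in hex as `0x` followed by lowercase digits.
off 0x00: read fe ef as little → 0xeffe
  op=0xeffe>>12=0xe ⇒ call (J)
  [11:0] imm=4094 (s12→-2) = $-2
  target = base 0x7978 + off 0x00 + 2 + imm -2 = 0x7978

0x7978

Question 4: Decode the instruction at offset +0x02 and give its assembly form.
off 0x02: read 00 91 as little → 0x9100
  opcode bits[15:12]=0x9: lw/RR
  rd@[11:9]=0x0 ⇒ x0
  rs@[8:6]=0x4 ⇒ x4

lw x0, x4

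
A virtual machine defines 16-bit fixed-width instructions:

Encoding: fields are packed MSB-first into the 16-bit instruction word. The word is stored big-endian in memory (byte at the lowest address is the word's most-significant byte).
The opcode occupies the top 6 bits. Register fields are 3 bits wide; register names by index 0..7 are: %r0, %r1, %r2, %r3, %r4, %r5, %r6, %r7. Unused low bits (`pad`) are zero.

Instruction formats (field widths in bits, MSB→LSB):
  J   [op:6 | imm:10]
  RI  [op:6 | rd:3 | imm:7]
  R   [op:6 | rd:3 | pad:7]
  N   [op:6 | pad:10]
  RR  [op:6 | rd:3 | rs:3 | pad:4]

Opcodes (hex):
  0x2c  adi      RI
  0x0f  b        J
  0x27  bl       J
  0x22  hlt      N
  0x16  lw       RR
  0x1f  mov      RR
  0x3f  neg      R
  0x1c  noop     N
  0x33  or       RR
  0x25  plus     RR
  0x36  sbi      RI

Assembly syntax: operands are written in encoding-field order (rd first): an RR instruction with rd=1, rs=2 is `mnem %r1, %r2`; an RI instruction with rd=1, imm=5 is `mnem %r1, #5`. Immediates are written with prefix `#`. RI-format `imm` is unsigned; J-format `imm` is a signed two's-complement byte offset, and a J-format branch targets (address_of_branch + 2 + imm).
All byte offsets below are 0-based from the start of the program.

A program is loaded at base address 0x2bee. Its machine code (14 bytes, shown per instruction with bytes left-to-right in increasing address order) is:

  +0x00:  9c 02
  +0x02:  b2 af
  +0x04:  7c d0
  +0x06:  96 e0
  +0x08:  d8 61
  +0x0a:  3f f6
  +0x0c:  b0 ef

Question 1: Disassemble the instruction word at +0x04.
mov %r1, %r5

+0x04: 7c d0 ⇒ word 0x7cd0 (big)
  opcode bits[15:10]=0x1f: mov/RR
  rd@[9:7]=0x1 ⇒ %r1
  rs@[6:4]=0x5 ⇒ %r5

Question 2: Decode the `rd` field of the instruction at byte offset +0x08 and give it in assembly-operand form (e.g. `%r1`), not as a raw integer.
off 0x08: read d8 61 as big → 0xd861
  opcode bits[15:10]=0x36: sbi/RI
  [9:7] rd=0 = %r0
  [6:0] imm=97 = #97

%r0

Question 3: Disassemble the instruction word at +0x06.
plus %r5, %r6

[06] 96 e0 → 0x96e0
  top 6b → 0x25 → plus [RR]
  rd@[9:7]=0x5 ⇒ %r5
  rs@[6:4]=0x6 ⇒ %r6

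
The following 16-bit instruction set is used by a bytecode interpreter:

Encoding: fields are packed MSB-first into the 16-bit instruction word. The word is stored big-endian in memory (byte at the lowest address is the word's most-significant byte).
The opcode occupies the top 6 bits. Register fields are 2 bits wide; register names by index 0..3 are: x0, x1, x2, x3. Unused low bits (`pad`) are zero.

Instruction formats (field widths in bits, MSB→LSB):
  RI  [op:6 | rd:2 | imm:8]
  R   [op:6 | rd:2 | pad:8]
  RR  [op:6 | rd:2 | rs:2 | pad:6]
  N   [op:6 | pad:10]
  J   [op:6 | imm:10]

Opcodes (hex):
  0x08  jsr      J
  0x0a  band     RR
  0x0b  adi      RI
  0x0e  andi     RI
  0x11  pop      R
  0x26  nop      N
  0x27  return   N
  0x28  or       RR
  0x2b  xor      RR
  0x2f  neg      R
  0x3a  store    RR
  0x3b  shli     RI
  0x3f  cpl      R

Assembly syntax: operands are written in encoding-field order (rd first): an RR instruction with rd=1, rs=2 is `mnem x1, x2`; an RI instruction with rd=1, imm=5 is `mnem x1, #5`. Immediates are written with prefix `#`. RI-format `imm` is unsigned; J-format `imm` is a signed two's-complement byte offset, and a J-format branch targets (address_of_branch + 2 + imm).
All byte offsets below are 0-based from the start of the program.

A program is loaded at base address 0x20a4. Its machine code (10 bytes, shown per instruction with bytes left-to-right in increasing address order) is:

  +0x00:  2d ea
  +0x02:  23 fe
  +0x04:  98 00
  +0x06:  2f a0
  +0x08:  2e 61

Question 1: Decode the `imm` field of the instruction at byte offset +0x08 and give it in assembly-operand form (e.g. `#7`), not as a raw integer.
#97

@+08  big-endian(2e 61) = 0x2e61
  op=0x2e61>>10=0xb ⇒ adi (RI)
  [9:8] rd=2 = x2
  [7:0] imm=97 = #97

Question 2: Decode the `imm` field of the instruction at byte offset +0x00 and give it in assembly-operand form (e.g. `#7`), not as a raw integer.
off 0x00: read 2d ea as big → 0x2dea
  op=0x2dea>>10=0xb ⇒ adi (RI)
  rd@[9:8]=0x1 ⇒ x1
  imm@[7:0]=0xea ⇒ #234

#234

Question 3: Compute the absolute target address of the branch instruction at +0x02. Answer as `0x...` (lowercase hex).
off 0x02: read 23 fe as big → 0x23fe
  op=0x23fe>>10=0x8 ⇒ jsr (J)
  imm: (w>>0)&0x3ff=0x3fe (s10→-2) → #-2
  target = base 0x20a4 + off 0x02 + 2 + imm -2 = 0x20a6

0x20a6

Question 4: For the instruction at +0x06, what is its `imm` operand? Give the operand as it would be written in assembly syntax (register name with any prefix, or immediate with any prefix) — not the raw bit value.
[06] 2f a0 → 0x2fa0
  opcode bits[15:10]=0xb: adi/RI
  [9:8] rd=3 = x3
  [7:0] imm=160 = #160

#160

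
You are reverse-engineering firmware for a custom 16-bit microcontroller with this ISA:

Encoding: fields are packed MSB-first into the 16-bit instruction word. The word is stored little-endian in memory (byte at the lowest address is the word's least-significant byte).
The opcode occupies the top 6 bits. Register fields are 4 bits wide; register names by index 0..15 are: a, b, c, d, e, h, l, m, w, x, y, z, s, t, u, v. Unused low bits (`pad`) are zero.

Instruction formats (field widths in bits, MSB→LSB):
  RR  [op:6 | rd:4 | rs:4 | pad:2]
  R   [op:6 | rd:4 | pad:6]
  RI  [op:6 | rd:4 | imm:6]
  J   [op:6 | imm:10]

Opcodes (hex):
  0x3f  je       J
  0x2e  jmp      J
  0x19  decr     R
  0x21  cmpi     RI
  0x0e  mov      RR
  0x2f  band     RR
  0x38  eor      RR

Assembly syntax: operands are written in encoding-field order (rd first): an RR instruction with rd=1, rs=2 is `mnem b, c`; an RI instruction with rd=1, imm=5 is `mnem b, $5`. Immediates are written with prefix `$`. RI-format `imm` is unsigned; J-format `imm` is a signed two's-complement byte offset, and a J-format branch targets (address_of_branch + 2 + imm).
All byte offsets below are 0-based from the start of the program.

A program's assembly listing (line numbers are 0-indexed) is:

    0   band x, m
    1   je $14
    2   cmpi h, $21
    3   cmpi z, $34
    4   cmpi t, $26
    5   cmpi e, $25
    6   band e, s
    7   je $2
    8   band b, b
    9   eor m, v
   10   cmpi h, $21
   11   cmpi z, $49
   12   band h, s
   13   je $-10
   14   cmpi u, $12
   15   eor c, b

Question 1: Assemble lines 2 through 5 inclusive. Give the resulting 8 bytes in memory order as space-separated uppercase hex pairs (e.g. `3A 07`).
2. cmpi fields op=0x21:6|rd=5:4|imm=21:6 → word 8555h → 55 85
3. cmpi fields op=0x21:6|rd=11:4|imm=34:6 → word 86e2h → e2 86
4. cmpi fields op=0x21:6|rd=13:4|imm=26:6 → word 875ah → 5a 87
5. cmpi fields op=0x21:6|rd=4:4|imm=25:6 → word 8519h → 19 85

55 85 E2 86 5A 87 19 85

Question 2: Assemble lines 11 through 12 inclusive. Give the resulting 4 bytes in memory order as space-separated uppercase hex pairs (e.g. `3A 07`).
F1 86 70 BD

11. cmpi fields op=0x21:6|rd=11:4|imm=49:6 → word 86f1h → f1 86
12. band fields op=0x2f:6|rd=5:4|rs=12:4|pad=0:2 → word bd70h → 70 bd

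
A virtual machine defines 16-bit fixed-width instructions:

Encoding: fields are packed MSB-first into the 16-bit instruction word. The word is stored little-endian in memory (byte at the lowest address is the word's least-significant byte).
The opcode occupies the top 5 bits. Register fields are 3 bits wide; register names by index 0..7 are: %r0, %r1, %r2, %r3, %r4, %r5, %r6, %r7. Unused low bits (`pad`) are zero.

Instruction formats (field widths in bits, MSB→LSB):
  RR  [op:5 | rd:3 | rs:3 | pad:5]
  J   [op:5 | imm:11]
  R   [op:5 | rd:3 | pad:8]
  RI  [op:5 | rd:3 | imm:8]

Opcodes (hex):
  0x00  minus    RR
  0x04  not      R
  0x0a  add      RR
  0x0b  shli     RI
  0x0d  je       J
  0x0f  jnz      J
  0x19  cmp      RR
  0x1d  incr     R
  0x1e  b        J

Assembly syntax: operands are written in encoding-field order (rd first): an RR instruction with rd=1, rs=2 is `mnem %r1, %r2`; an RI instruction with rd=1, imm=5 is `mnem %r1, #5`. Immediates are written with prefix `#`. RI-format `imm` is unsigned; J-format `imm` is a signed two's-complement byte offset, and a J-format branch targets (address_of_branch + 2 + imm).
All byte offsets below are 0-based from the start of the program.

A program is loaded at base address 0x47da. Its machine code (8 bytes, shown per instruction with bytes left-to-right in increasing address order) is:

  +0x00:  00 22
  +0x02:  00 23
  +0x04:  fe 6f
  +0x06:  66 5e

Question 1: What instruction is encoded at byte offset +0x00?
+0x00: 00 22 ⇒ word 0x2200 (little)
  opcode bits[15:11]=0x4: not/R
  rd: (w>>8)&0x7=0x2 → %r2

not %r2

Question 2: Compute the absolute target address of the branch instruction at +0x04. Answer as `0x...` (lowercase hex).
off 0x04: read fe 6f as little → 0x6ffe
  op=0x6ffe>>11=0xd ⇒ je (J)
  [10:0] imm=2046 (s11→-2) = #-2
  target = base 0x47da + off 0x04 + 2 + imm -2 = 0x47de

0x47de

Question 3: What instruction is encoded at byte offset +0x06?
shli %r6, #102

@+06  little-endian(66 5e) = 0x5e66
  top 5b → 0xb → shli [RI]
  rd@[10:8]=0x6 ⇒ %r6
  imm@[7:0]=0x66 ⇒ #102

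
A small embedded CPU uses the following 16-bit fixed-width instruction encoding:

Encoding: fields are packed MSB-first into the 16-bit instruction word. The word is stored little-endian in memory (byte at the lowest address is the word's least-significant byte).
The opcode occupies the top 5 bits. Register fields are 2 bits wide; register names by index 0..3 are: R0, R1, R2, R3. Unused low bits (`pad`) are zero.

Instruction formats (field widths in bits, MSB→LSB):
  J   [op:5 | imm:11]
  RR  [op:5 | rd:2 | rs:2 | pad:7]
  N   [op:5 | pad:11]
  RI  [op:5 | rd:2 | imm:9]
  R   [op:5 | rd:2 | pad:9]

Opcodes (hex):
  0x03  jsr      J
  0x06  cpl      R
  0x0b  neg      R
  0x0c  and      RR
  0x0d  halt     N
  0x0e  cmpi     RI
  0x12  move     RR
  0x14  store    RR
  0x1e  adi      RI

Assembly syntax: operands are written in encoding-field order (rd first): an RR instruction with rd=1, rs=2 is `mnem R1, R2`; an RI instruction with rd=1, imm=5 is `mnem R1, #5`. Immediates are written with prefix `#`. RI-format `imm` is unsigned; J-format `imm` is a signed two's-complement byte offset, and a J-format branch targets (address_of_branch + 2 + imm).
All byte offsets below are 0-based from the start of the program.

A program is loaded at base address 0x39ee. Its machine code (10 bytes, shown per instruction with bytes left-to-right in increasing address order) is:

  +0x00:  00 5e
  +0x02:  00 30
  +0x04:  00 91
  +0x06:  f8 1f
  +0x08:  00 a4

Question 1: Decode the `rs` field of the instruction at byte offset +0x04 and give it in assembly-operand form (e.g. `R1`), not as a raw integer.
off 0x04: read 00 91 as little → 0x9100
  top 5b → 0x12 → move [RR]
  [10:9] rd=0 = R0
  [8:7] rs=2 = R2

R2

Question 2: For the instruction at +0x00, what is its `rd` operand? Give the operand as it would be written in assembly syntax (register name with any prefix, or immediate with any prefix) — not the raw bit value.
R3

+0x00: 00 5e ⇒ word 0x5e00 (little)
  top 5b → 0xb → neg [R]
  rd: (w>>9)&0x3=0x3 → R3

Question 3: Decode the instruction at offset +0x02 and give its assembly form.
cpl R0

@+02  little-endian(00 30) = 0x3000
  op=0x3000>>11=0x6 ⇒ cpl (R)
  rd@[10:9]=0x0 ⇒ R0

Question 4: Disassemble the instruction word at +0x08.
store R2, R0

off 0x08: read 00 a4 as little → 0xa400
  op=0xa400>>11=0x14 ⇒ store (RR)
  rd@[10:9]=0x2 ⇒ R2
  rs@[8:7]=0x0 ⇒ R0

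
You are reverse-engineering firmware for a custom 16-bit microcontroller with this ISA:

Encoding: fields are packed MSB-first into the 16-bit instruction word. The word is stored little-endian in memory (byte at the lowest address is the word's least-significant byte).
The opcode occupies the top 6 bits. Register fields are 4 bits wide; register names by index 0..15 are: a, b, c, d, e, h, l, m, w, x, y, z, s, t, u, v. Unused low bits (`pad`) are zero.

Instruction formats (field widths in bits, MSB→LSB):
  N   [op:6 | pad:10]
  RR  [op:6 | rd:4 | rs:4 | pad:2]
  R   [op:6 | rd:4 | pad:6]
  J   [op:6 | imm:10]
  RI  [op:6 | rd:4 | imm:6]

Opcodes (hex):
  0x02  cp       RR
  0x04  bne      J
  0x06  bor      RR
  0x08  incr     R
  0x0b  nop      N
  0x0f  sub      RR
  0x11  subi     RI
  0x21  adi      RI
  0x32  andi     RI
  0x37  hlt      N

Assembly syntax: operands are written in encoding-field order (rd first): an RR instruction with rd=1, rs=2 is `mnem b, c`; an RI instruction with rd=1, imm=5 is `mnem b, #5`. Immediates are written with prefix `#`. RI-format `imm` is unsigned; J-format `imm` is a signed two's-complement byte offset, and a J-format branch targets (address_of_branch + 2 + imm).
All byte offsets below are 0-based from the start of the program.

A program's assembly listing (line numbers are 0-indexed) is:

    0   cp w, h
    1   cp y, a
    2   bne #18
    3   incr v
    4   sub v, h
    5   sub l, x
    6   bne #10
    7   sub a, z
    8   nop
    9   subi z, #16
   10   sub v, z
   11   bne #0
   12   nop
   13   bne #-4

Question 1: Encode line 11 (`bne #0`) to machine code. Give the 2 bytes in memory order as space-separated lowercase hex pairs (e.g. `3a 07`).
line 11 (bne): pack op=0x4:6|imm=0:10 = 0x1000; little→ 00 10

00 10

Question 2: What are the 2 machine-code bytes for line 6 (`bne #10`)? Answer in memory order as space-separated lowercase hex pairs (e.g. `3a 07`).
0a 10

L6: bne op=0x4:6|imm=10:10 ⇒ 0x100a ⇒ little 0a 10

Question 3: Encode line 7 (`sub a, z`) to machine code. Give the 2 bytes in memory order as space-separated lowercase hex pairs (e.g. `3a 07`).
line 7 (sub): pack op=0xf:6|rd=0:4|rs=11:4|pad=0:2 = 0x3c2c; little→ 2c 3c

2c 3c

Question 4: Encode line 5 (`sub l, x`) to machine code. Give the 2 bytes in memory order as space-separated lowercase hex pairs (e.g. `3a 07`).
5. sub fields op=0xf:6|rd=6:4|rs=9:4|pad=0:2 → word 3da4h → a4 3d

a4 3d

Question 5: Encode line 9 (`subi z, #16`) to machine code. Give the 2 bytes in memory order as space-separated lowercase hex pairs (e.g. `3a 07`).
d0 46

L9: subi op=0x11:6|rd=11:4|imm=16:6 ⇒ 0x46d0 ⇒ little d0 46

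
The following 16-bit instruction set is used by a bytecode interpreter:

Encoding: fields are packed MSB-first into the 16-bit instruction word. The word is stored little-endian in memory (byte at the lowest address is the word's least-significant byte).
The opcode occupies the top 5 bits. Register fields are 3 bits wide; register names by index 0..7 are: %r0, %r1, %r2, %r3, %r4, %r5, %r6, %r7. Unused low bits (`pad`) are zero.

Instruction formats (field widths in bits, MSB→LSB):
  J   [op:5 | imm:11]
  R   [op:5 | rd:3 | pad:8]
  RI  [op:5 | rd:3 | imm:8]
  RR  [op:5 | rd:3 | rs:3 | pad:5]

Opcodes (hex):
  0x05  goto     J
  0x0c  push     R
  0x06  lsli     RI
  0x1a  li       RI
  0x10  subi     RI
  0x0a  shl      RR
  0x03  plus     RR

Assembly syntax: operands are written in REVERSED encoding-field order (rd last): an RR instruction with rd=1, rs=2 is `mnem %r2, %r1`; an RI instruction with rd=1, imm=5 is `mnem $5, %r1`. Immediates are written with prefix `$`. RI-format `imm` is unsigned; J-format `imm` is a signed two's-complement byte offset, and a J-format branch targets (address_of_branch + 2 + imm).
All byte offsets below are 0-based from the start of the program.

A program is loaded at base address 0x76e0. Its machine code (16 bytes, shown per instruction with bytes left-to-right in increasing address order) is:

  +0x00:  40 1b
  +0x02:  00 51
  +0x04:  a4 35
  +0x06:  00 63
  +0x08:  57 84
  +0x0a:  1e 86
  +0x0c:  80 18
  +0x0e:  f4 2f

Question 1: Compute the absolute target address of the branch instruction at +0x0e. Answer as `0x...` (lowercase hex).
off 0x0e: read f4 2f as little → 0x2ff4
  top 5b → 0x5 → goto [J]
  imm@[10:0]=0x7f4 (s11→-12) ⇒ $-12
  target = base 0x76e0 + off 0x0e + 2 + imm -12 = 0x76e4

0x76e4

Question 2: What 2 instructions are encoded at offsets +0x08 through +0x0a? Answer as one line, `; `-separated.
subi $87, %r4; subi $30, %r6

+0x08: 57 84 ⇒ word 0x8457 (little)
  opcode bits[15:11]=0x10: subi/RI
  [10:8] rd=4 = %r4
  [7:0] imm=87 = $87
+0x0a: 1e 86 ⇒ word 0x861e (little)
  opcode bits[15:11]=0x10: subi/RI
  [10:8] rd=6 = %r6
  [7:0] imm=30 = $30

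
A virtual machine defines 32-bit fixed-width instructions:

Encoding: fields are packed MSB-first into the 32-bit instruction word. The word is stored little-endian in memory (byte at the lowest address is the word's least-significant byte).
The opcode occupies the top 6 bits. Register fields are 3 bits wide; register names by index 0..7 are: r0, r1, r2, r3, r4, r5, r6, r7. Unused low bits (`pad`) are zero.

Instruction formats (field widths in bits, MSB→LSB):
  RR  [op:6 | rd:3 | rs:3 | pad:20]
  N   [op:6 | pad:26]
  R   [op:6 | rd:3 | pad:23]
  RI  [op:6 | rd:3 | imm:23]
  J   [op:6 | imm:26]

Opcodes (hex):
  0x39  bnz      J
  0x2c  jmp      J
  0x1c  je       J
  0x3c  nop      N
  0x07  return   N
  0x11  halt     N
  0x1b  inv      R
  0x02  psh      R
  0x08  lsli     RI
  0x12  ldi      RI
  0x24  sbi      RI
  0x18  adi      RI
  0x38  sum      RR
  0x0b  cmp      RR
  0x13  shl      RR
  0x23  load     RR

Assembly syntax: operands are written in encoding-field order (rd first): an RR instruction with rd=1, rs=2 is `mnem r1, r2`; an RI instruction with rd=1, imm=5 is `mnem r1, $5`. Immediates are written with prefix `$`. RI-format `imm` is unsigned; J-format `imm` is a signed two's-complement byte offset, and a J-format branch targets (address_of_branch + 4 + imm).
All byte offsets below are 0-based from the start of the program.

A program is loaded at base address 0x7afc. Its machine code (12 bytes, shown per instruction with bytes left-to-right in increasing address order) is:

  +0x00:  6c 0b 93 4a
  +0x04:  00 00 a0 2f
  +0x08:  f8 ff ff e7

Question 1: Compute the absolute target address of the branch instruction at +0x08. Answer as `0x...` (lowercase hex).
0x7b00

@+08  little-endian(f8 ff ff e7) = 0xe7fffff8
  opcode bits[31:26]=0x39: bnz/J
  [25:0] imm=67108856 (s26→-8) = $-8
  target = base 0x7afc + off 0x08 + 4 + imm -8 = 0x7b00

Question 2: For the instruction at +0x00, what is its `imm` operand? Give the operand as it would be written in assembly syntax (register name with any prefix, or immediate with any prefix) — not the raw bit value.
+0x00: 6c 0b 93 4a ⇒ word 0x4a930b6c (little)
  top 6b → 0x12 → ldi [RI]
  [25:23] rd=5 = r5
  [22:0] imm=1248108 = $1248108

$1248108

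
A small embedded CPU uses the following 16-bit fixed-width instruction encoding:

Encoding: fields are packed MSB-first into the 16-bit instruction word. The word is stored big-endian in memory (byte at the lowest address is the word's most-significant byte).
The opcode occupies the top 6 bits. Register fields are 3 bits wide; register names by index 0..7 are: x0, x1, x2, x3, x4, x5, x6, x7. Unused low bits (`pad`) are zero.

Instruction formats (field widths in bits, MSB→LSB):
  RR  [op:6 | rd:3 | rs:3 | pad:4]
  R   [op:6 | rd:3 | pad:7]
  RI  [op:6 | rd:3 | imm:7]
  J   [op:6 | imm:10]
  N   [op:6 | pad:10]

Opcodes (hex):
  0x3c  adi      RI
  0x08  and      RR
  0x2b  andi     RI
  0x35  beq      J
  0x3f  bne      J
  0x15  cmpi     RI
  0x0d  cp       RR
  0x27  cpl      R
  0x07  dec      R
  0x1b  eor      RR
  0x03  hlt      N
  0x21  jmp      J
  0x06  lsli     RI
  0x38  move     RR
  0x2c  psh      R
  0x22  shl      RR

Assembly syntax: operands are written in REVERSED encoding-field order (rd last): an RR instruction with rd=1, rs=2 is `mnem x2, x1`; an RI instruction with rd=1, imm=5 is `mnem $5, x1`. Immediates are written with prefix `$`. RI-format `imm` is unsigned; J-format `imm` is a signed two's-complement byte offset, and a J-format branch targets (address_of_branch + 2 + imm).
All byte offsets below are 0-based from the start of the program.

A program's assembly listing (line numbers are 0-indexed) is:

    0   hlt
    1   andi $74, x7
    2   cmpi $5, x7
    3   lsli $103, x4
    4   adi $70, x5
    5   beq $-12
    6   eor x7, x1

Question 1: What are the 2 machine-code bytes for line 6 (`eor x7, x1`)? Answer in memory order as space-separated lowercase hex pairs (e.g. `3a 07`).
6c f0

6. eor fields op=0x1b:6|rd=1:3|rs=7:3|pad=0:4 → word 6cf0h → 6c f0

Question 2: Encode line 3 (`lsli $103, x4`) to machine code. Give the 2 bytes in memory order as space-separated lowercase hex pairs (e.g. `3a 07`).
L3: lsli op=0x6:6|rd=4:3|imm=103:7 ⇒ 0x1a67 ⇒ big 1a 67

1a 67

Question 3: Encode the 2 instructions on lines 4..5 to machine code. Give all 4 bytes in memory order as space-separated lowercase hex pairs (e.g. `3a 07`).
f2 c6 d7 f4

L4: adi op=0x3c:6|rd=5:3|imm=70:7 ⇒ 0xf2c6 ⇒ big f2 c6
L5: beq op=0x35:6|imm=-12:10 ⇒ 0xd7f4 ⇒ big d7 f4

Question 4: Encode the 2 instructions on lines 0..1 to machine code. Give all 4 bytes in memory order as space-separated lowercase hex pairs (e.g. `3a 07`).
0. hlt fields op=0x3:6|pad=0:10 → word 0c00h → 0c 00
1. andi fields op=0x2b:6|rd=7:3|imm=74:7 → word afcah → af ca

0c 00 af ca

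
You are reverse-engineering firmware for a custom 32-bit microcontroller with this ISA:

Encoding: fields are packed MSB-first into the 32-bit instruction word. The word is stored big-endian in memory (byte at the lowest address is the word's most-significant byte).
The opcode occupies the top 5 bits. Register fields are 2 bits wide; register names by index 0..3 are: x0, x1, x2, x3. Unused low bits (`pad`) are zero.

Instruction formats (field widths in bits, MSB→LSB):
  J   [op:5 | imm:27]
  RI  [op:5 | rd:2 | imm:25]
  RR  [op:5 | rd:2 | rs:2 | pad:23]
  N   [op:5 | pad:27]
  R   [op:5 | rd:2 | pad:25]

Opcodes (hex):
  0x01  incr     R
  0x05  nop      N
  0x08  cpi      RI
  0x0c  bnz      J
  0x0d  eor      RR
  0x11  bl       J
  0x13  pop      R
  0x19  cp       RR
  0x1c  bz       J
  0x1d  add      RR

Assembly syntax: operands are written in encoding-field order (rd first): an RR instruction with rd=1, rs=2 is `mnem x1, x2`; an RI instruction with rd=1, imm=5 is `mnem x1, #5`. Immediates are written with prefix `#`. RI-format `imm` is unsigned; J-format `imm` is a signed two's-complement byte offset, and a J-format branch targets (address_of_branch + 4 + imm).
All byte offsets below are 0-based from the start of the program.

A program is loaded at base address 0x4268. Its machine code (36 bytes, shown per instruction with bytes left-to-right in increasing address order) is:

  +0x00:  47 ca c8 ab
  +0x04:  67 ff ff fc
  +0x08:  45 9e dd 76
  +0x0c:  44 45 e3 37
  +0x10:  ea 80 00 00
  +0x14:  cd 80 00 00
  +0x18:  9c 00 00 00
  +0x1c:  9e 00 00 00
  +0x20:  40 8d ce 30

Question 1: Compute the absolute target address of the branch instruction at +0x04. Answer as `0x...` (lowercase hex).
off 0x04: read 67 ff ff fc as big → 0x67fffffc
  opcode bits[31:27]=0xc: bnz/J
  imm@[26:0]=0x7fffffc (s27→-4) ⇒ #-4
  target = base 0x4268 + off 0x04 + 4 + imm -4 = 0x426c

0x426c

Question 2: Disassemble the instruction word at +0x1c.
pop x3

+0x1c: 9e 00 00 00 ⇒ word 0x9e000000 (big)
  op=0x9e000000>>27=0x13 ⇒ pop (R)
  rd@[26:25]=0x3 ⇒ x3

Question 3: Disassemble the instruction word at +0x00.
cpi x3, #30066859

off 0x00: read 47 ca c8 ab as big → 0x47cac8ab
  top 5b → 0x8 → cpi [RI]
  [26:25] rd=3 = x3
  [24:0] imm=30066859 = #30066859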